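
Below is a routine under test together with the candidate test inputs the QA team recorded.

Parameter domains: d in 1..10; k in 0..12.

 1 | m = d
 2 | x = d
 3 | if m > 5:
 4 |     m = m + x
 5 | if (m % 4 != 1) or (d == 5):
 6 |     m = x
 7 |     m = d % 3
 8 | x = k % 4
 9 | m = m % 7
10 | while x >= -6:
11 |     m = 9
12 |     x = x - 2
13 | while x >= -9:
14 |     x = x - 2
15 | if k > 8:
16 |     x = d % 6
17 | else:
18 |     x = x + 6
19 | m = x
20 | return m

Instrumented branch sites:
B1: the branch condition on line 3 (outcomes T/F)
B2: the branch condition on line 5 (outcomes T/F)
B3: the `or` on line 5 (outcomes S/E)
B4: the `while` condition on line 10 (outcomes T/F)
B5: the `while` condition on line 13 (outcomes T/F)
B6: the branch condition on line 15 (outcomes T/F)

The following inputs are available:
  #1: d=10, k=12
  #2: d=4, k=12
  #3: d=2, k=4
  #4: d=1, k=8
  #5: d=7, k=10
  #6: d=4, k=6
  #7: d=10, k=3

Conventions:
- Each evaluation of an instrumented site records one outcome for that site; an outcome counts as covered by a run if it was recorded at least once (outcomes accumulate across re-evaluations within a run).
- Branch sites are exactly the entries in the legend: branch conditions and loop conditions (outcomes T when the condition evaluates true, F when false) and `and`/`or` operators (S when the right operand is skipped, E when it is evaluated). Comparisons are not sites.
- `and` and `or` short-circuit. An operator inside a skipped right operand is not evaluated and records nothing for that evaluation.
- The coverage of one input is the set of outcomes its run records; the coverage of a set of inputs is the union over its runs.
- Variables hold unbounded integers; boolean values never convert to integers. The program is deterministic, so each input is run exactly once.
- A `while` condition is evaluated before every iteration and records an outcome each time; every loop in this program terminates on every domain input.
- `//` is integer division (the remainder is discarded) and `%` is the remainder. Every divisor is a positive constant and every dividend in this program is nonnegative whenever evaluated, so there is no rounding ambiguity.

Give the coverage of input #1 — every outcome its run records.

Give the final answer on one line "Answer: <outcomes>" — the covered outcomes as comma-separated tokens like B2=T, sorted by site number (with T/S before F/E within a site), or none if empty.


Tracing the run of input #1 (d=10, k=12):
  B1->T, B3->S, B2->T, B4->T, B4->T, B4->T, B4->T, B4->F, B5->T, B5->F
  B6->T
as a set, this run covers: B1=T, B2=T, B3=S, B4=T, B4=F, B5=T, B5=F, B6=T
Answer: B1=T, B2=T, B3=S, B4=T, B4=F, B5=T, B5=F, B6=T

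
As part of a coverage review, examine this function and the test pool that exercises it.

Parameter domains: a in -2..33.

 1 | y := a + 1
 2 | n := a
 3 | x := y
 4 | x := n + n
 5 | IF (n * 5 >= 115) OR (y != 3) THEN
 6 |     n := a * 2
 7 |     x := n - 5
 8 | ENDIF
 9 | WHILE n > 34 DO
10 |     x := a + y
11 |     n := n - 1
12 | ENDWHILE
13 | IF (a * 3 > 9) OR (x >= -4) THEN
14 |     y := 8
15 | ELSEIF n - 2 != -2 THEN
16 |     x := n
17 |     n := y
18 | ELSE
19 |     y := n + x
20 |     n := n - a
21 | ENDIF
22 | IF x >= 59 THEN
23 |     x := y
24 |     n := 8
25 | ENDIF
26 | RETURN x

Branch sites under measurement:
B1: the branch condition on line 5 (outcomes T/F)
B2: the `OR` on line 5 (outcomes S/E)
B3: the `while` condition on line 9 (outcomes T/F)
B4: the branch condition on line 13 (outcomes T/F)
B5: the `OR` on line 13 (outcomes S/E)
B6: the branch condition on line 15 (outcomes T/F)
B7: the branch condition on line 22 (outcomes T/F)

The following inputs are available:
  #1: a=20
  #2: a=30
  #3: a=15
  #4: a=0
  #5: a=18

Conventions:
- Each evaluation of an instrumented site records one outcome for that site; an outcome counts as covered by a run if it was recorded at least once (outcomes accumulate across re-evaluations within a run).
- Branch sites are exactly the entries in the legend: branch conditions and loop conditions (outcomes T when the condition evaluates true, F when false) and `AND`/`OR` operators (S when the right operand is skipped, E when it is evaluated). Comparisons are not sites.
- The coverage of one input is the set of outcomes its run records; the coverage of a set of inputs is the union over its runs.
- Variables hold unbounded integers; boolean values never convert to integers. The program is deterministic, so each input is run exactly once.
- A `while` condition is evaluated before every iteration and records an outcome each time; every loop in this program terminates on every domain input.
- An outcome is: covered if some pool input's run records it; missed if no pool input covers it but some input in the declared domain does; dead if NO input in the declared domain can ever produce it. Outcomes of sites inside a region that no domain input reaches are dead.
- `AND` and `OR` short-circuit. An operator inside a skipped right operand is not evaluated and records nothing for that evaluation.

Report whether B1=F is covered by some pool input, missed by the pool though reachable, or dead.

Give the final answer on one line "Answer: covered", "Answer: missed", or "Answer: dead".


no pool input records B1=F
but domain input (a=2) does record it -> reachable, so missed
Answer: missed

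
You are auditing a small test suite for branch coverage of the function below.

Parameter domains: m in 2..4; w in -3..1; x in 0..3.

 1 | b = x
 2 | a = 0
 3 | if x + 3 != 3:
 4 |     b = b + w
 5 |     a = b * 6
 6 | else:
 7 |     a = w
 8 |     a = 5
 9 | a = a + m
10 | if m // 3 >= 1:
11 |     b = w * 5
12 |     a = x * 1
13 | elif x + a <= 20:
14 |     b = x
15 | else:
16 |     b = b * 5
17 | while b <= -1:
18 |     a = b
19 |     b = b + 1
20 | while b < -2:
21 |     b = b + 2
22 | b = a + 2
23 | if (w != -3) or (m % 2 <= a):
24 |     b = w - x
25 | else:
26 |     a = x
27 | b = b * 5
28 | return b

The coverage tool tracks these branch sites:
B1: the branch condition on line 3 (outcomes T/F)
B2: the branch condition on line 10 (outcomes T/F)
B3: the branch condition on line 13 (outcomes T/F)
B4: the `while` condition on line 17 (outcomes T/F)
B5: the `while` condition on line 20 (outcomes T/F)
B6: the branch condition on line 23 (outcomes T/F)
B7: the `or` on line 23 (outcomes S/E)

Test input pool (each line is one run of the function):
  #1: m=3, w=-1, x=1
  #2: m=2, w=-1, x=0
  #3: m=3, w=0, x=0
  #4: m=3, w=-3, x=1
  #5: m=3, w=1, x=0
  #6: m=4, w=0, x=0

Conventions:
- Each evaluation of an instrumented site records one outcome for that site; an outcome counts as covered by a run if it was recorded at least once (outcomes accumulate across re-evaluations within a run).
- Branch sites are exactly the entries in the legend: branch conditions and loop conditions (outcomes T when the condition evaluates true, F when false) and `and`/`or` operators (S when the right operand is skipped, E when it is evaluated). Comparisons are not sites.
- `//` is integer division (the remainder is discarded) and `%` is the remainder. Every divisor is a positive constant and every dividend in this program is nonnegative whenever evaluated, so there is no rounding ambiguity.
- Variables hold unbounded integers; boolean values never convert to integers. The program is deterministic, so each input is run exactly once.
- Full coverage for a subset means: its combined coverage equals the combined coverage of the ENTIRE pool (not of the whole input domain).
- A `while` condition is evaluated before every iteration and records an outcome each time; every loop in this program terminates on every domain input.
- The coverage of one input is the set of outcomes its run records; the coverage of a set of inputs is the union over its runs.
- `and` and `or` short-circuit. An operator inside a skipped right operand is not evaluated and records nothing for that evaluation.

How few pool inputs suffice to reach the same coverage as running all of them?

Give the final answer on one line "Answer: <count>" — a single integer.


run #1 (m=3, w=-1, x=1) records B1=T, B2=T, B4=T, B4=F, B5=F, B6=T, B7=S
run #2 (m=2, w=-1, x=0) records B1=F, B2=F, B3=T, B4=F, B5=F, B6=T, B7=S
run #3 (m=3, w=0, x=0) records B1=F, B2=T, B4=F, B5=F, B6=T, B7=S
run #4 (m=3, w=-3, x=1) records B1=T, B2=T, B4=T, B4=F, B5=F, B6=F, B7=E
run #5 (m=3, w=1, x=0) records B1=F, B2=T, B4=F, B5=F, B6=T, B7=S
run #6 (m=4, w=0, x=0) records B1=F, B2=T, B4=F, B5=F, B6=T, B7=S
pool-wide coverage (12 outcomes): B1=T, B1=F, B2=T, B2=F, B3=T, B4=T, B4=F, B5=F, B6=T, B6=F, B7=S, B7=E
checked all size-1 subsets: none covers 12 outcomes (max 7/12)
the canonical winner is {2, 4}: size 2, full 12-outcome coverage, earliest index list among size-2 covers
Answer: 2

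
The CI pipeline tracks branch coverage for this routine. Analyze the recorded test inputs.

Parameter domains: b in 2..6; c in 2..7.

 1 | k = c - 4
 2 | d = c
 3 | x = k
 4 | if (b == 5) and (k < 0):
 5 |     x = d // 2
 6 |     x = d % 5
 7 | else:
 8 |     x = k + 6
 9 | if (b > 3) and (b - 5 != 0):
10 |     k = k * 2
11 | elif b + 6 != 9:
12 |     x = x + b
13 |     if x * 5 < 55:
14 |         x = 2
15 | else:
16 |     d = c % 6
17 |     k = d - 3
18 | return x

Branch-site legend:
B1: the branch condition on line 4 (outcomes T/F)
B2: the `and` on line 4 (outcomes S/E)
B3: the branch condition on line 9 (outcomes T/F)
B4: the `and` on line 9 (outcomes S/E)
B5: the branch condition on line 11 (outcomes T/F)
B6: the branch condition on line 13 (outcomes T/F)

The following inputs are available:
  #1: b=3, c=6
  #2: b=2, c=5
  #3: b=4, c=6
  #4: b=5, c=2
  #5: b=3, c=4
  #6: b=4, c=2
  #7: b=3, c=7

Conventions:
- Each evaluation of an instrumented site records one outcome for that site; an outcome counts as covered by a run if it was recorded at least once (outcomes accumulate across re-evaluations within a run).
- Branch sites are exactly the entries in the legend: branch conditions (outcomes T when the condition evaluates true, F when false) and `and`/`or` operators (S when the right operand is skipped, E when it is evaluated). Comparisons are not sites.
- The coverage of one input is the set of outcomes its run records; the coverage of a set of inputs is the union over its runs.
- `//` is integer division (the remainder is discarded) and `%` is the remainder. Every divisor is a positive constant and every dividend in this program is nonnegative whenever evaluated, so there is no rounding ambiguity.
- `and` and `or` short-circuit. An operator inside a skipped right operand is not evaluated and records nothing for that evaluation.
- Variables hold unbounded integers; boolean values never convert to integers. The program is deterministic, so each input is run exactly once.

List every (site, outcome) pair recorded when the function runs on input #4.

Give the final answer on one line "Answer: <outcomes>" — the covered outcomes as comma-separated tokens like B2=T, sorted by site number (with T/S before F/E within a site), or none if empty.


Tracing the run of input #4 (b=5, c=2):
  B2->E, B1->T, B4->E, B3->F, B5->T, B6->T
distinct outcomes covered: B1=T, B2=E, B3=F, B4=E, B5=T, B6=T
Answer: B1=T, B2=E, B3=F, B4=E, B5=T, B6=T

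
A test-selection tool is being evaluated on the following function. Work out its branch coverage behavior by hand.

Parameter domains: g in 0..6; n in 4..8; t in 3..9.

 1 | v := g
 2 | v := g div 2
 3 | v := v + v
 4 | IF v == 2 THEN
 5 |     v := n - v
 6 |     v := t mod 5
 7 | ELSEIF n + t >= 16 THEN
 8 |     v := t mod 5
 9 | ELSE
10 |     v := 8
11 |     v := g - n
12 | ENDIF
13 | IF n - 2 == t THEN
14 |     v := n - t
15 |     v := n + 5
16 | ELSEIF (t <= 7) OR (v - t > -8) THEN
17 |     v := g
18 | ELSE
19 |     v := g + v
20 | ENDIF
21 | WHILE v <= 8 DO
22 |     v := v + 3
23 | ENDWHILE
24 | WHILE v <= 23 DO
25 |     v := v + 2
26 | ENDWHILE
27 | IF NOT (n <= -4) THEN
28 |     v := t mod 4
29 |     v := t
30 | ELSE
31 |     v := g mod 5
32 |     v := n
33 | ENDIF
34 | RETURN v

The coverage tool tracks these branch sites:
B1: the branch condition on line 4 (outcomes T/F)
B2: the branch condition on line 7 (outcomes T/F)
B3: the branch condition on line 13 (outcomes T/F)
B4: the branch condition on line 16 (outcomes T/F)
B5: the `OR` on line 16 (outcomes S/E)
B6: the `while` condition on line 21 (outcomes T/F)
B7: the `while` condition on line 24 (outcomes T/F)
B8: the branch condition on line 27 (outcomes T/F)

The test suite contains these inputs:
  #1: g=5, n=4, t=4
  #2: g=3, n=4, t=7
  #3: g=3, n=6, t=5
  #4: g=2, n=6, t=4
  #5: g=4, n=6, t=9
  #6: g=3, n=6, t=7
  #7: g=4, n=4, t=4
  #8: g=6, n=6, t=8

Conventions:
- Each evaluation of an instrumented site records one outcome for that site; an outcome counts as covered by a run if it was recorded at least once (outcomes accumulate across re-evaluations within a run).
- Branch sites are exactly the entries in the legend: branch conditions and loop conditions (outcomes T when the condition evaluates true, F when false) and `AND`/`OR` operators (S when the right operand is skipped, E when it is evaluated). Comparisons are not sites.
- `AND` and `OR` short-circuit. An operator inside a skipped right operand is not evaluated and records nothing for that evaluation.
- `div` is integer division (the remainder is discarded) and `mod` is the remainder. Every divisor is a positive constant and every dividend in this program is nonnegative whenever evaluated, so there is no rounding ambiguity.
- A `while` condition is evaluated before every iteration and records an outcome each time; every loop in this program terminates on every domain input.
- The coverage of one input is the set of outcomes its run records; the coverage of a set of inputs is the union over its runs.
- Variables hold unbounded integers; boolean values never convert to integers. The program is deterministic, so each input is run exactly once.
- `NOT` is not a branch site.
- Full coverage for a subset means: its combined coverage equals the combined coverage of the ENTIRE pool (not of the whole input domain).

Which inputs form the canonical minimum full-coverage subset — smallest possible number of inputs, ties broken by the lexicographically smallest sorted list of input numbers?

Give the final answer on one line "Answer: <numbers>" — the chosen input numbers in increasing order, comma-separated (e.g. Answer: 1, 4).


input #1 (g=5, n=4, t=4): events B1->F, B2->F, B3->F, B5->S, B4->T, B6->T, B6->T, B6->F, B7->T, B7->T, B7->T, B7->T, B7->T, B7->T, ...; covers B1=F, B2=F, B3=F, B4=T, B5=S, B6=T, B6=F, B7=T, B7=F, B8=T
input #2 (g=3, n=4, t=7): events B1->T, B3->F, B5->S, B4->T, B6->T, B6->T, B6->F, B7->T, B7->T, B7->T, B7->T, B7->T, B7->T, B7->T, ...; covers B1=T, B3=F, B4=T, B5=S, B6=T, B6=F, B7=T, B7=F, B8=T
input #3 (g=3, n=6, t=5): events B1->T, B3->F, B5->S, B4->T, B6->T, B6->T, B6->F, B7->T, B7->T, B7->T, B7->T, B7->T, B7->T, B7->T, ...; covers B1=T, B3=F, B4=T, B5=S, B6=T, B6=F, B7=T, B7=F, B8=T
input #4 (g=2, n=6, t=4): events B1->T, B3->T, B6->F, B7->T, B7->T, B7->T, B7->T, B7->T, B7->T, B7->T, B7->F, B8->T; covers B1=T, B3=T, B6=F, B7=T, B7=F, B8=T
input #5 (g=4, n=6, t=9): events B1->F, B2->F, B3->F, B5->E, B4->F, B6->T, B6->T, B6->T, B6->F, B7->T, B7->T, B7->T, B7->T, B7->T, ...; covers B1=F, B2=F, B3=F, B4=F, B5=E, B6=T, B6=F, B7=T, B7=F, B8=T
input #6 (g=3, n=6, t=7): events B1->T, B3->F, B5->S, B4->T, B6->T, B6->T, B6->F, B7->T, B7->T, B7->T, B7->T, B7->T, B7->T, B7->T, ...; covers B1=T, B3=F, B4=T, B5=S, B6=T, B6=F, B7=T, B7=F, B8=T
input #7 (g=4, n=4, t=4): events B1->F, B2->F, B3->F, B5->S, B4->T, B6->T, B6->T, B6->F, B7->T, B7->T, B7->T, B7->T, B7->T, B7->T, ...; covers B1=F, B2=F, B3=F, B4=T, B5=S, B6=T, B6=F, B7=T, B7=F, B8=T
input #8 (g=6, n=6, t=8): events B1->F, B2->F, B3->F, B5->E, B4->F, B6->T, B6->F, B7->T, B7->T, B7->T, B7->T, B7->T, B7->T, B7->T, ...; covers B1=F, B2=F, B3=F, B4=F, B5=E, B6=T, B6=F, B7=T, B7=F, B8=T
together the pool reaches 14 outcomes: B1=T, B1=F, B2=F, B3=T, B3=F, B4=T, B4=F, B5=S, B5=E, B6=T, B6=F, B7=T, B7=F, B8=T
no size-1 subset reaches all 14 outcomes (best union: 10/14)
no size-2 subset reaches all 14 outcomes (best union: 13/14)
at size 3, {1, 4, 5} reaches all 14 outcomes; every lexicographically earlier size-3 subset fails
Answer: 1, 4, 5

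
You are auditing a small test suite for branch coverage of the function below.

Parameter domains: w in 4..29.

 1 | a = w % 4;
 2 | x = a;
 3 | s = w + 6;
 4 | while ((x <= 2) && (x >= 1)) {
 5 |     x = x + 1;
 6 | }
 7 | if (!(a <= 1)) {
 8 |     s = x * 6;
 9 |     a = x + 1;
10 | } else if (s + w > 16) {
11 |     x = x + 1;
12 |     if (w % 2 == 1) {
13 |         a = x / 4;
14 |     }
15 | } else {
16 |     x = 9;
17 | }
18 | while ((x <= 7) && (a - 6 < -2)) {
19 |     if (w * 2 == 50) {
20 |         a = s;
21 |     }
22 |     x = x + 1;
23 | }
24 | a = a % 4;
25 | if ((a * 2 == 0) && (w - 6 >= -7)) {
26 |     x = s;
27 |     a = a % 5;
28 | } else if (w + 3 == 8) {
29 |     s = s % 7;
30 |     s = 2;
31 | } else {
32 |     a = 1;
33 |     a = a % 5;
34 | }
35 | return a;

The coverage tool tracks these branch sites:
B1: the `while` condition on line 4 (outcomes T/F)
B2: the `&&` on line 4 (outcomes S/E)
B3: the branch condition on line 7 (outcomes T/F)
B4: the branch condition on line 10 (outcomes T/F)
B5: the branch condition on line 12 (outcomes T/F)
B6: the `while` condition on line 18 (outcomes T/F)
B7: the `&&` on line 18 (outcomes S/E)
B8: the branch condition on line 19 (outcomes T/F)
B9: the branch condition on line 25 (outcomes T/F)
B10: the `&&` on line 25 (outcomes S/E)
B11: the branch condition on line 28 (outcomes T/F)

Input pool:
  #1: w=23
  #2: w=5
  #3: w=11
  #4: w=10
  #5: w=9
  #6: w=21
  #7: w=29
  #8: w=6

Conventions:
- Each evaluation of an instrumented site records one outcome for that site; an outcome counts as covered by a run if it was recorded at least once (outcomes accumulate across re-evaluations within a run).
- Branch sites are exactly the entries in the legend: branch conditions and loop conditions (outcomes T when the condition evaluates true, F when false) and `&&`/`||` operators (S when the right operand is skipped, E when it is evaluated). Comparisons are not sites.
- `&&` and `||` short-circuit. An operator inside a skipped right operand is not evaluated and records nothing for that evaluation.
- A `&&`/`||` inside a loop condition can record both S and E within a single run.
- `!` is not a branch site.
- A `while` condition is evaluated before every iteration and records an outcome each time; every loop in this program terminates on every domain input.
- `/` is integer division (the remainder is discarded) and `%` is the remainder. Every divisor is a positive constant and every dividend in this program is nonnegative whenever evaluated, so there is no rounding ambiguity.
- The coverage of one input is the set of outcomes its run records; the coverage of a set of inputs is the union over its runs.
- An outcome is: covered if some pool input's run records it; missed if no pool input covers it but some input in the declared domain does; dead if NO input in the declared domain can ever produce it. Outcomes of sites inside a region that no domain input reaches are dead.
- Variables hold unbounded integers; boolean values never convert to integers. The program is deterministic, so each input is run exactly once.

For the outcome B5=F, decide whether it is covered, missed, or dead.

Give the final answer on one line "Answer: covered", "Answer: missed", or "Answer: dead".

no pool input records B5=F
but domain input (w=8) does record it -> reachable, so missed

Answer: missed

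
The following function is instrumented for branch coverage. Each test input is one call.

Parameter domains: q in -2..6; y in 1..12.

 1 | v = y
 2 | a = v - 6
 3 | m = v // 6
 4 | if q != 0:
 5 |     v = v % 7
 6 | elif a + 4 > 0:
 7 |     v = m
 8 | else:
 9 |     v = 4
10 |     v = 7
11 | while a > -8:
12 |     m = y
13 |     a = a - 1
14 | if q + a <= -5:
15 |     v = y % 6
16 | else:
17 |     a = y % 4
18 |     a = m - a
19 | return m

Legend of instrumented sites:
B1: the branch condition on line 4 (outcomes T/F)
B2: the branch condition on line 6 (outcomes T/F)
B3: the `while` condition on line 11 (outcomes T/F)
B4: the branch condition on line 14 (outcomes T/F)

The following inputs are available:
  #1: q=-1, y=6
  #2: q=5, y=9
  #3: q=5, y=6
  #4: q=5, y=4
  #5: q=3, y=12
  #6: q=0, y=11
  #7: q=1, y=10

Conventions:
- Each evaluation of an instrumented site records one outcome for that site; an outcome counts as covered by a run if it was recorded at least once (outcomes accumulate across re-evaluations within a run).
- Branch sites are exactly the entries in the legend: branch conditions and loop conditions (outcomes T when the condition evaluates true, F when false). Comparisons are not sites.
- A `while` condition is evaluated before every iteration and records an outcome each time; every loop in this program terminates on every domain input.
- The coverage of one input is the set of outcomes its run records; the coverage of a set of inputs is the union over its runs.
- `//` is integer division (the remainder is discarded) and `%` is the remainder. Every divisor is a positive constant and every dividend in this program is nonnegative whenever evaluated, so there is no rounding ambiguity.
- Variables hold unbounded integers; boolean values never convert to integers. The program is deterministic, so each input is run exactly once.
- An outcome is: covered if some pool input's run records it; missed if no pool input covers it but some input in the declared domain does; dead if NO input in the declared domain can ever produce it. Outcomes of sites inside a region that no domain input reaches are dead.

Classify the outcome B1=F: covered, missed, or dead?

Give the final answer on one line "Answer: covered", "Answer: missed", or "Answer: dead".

B1=F is recorded by pool input(s) 6 -> covered

Answer: covered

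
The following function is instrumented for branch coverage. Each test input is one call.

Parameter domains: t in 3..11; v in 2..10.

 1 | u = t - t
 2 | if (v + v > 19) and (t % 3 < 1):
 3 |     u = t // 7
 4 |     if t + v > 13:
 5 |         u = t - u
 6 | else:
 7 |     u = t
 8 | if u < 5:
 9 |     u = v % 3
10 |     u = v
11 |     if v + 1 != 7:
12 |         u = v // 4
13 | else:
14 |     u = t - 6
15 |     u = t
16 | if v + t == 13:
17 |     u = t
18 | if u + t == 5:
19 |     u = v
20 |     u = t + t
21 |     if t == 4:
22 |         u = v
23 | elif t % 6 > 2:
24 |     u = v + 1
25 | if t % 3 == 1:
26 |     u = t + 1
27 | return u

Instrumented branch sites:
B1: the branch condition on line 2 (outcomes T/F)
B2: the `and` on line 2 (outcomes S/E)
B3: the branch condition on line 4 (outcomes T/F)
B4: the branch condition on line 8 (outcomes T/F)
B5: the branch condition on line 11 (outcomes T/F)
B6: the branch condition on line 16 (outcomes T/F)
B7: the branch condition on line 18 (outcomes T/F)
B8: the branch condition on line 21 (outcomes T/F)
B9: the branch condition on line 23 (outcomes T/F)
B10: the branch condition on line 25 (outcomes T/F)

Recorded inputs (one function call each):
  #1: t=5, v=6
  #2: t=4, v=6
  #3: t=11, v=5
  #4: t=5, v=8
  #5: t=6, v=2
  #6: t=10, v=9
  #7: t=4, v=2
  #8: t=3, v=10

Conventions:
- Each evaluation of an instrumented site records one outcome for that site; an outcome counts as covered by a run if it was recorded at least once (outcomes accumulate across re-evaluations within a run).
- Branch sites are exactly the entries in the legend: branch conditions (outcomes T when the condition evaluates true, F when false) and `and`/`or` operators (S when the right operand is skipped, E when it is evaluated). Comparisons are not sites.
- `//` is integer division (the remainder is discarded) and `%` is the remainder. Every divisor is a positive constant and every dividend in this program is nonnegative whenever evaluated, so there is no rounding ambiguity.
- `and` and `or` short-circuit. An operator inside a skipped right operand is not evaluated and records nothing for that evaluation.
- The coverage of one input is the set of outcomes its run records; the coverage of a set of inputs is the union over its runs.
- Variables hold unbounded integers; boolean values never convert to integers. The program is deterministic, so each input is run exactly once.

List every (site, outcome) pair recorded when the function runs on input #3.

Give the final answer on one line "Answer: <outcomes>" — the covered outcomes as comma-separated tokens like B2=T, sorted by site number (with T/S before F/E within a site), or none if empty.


Tracing the run of input #3 (t=11, v=5):
  B2->S, B1->F, B4->F, B6->F, B7->F, B9->T, B10->F
collecting distinct outcomes: B1=F, B2=S, B4=F, B6=F, B7=F, B9=T, B10=F
Answer: B1=F, B2=S, B4=F, B6=F, B7=F, B9=T, B10=F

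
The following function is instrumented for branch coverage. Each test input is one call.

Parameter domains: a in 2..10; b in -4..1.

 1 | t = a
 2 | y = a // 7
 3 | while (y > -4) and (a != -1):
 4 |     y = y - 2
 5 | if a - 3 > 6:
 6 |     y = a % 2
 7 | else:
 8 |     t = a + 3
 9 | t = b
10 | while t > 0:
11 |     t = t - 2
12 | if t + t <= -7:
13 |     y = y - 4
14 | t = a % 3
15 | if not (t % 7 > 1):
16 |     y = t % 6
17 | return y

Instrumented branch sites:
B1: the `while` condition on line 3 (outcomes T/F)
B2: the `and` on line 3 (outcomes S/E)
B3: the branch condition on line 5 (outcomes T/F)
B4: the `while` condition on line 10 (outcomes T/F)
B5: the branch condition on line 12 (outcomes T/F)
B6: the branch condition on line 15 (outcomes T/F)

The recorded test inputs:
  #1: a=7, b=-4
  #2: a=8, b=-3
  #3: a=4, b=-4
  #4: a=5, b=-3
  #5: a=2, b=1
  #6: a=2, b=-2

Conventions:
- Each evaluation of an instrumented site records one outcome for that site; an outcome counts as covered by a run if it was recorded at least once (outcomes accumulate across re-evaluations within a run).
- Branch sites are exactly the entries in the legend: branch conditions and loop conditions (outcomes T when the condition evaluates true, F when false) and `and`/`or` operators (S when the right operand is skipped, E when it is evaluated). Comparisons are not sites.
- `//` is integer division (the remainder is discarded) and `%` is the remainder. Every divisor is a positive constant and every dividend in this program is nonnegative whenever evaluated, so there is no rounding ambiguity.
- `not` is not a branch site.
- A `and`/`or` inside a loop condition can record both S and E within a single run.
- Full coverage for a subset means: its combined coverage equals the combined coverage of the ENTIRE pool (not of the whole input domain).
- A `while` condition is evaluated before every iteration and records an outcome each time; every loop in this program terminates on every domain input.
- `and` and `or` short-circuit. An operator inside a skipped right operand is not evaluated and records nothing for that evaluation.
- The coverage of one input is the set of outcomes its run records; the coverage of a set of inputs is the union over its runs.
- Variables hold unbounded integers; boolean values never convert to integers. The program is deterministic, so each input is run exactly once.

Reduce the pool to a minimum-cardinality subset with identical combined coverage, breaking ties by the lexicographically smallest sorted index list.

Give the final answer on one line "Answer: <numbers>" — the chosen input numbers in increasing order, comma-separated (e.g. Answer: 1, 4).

test 1 (a=7, b=-4) hits B1=T, B1=F, B2=S, B2=E, B3=F, B4=F, B5=T, B6=T
test 2 (a=8, b=-3) hits B1=T, B1=F, B2=S, B2=E, B3=F, B4=F, B5=F, B6=F
test 3 (a=4, b=-4) hits B1=T, B1=F, B2=S, B2=E, B3=F, B4=F, B5=T, B6=T
test 4 (a=5, b=-3) hits B1=T, B1=F, B2=S, B2=E, B3=F, B4=F, B5=F, B6=F
test 5 (a=2, b=1) hits B1=T, B1=F, B2=S, B2=E, B3=F, B4=T, B4=F, B5=F, B6=F
test 6 (a=2, b=-2) hits B1=T, B1=F, B2=S, B2=E, B3=F, B4=F, B5=F, B6=F
union over all inputs: B1=T, B1=F, B2=S, B2=E, B3=F, B4=T, B4=F, B5=T, B5=F, B6=T, B6=F (11 outcomes)
size 1 is not enough: best union over all size-1 subsets is 9/11
at size 2, {1, 5} reaches all 11 outcomes; every lexicographically earlier size-2 subset fails

Answer: 1, 5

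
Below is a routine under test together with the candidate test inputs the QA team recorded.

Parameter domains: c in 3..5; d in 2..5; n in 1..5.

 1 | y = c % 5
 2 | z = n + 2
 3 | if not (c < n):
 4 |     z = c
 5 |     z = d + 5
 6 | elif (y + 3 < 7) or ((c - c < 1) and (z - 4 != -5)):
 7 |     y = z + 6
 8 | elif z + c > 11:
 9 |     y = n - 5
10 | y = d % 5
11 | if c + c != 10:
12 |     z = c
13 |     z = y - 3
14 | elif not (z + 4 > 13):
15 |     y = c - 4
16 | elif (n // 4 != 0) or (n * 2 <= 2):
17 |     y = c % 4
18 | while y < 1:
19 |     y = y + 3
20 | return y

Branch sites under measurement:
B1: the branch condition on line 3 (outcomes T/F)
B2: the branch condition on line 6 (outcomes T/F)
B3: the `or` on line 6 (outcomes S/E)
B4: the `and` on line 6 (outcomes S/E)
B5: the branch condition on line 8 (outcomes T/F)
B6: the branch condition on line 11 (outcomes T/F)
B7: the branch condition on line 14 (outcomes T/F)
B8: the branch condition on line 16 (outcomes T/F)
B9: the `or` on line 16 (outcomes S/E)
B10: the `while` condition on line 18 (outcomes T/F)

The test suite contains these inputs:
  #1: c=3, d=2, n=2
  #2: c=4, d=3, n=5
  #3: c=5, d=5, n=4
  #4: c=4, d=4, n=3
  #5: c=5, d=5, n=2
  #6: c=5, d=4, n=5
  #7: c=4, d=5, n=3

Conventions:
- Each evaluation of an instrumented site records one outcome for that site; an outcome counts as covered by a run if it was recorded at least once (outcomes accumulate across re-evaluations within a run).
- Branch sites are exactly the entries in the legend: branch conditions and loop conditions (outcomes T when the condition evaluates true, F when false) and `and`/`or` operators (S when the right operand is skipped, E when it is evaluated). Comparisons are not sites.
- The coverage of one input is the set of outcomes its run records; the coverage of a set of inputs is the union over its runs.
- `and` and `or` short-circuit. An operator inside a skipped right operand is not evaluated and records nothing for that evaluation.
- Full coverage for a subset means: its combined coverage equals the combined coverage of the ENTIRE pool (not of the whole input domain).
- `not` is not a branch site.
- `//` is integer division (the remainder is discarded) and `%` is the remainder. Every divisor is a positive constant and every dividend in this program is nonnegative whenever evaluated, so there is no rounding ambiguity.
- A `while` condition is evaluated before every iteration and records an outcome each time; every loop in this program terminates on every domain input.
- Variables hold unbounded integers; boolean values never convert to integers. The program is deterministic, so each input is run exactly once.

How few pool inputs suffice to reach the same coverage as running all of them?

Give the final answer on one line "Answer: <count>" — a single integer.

run #1 (c=3, d=2, n=2) runs B1->T, B6->T, B10->F; records B1=T, B6=T, B10=F
run #2 (c=4, d=3, n=5) runs B1->F, B3->E, B4->E, B2->T, B6->T, B10->F; records B1=F, B2=T, B3=E, B4=E, B6=T, B10=F
run #3 (c=5, d=5, n=4) runs B1->T, B6->F, B7->F, B9->S, B8->T, B10->F; records B1=T, B6=F, B7=F, B8=T, B9=S, B10=F
run #4 (c=4, d=4, n=3) runs B1->T, B6->T, B10->F; records B1=T, B6=T, B10=F
run #5 (c=5, d=5, n=2) runs B1->T, B6->F, B7->F, B9->E, B8->F, B10->T, B10->F; records B1=T, B6=F, B7=F, B8=F, B9=E, B10=T, B10=F
run #6 (c=5, d=4, n=5) runs B1->T, B6->F, B7->T, B10->F; records B1=T, B6=F, B7=T, B10=F
run #7 (c=4, d=5, n=3) runs B1->T, B6->T, B10->T, B10->F; records B1=T, B6=T, B10=T, B10=F
union over all inputs: B1=T, B1=F, B2=T, B3=E, B4=E, B6=T, B6=F, B7=T, B7=F, B8=T, B8=F, B9=S, B9=E, B10=T, B10=F (15 outcomes)
checked all size-1 subsets: none covers 15 outcomes (max 7/15)
checked all size-2 subsets: none covers 15 outcomes (max 12/15)
checked all size-3 subsets: none covers 15 outcomes (max 14/15)
inputs {2, 3, 5, 6} (size 4) cover everything; no size-4 subset with a lexicographically smaller index list covers all 15

Answer: 4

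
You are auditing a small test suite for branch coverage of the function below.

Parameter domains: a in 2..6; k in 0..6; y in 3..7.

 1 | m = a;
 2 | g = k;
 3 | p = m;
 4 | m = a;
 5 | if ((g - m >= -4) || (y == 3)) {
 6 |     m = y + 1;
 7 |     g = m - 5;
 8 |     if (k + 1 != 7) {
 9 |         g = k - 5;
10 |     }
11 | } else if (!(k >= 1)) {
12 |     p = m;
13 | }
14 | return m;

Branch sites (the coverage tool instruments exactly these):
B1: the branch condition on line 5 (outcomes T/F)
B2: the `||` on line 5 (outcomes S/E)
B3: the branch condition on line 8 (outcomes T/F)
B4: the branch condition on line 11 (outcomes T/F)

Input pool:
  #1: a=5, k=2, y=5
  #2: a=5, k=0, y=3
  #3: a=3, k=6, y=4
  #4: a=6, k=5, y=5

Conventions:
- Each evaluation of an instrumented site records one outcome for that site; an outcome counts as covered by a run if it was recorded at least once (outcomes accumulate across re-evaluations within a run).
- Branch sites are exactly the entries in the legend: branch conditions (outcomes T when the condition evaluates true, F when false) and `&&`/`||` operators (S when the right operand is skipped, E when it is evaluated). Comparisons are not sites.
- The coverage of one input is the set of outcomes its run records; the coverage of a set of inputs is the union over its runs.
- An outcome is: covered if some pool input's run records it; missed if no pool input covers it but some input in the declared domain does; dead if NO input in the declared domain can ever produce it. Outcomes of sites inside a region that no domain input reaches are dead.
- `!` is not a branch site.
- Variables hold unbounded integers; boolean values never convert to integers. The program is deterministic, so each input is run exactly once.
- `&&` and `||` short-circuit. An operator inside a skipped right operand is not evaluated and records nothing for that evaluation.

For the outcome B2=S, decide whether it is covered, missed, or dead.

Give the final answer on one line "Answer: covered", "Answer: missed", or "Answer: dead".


B2=S is recorded by pool input(s) 1, 3, 4 -> covered
Answer: covered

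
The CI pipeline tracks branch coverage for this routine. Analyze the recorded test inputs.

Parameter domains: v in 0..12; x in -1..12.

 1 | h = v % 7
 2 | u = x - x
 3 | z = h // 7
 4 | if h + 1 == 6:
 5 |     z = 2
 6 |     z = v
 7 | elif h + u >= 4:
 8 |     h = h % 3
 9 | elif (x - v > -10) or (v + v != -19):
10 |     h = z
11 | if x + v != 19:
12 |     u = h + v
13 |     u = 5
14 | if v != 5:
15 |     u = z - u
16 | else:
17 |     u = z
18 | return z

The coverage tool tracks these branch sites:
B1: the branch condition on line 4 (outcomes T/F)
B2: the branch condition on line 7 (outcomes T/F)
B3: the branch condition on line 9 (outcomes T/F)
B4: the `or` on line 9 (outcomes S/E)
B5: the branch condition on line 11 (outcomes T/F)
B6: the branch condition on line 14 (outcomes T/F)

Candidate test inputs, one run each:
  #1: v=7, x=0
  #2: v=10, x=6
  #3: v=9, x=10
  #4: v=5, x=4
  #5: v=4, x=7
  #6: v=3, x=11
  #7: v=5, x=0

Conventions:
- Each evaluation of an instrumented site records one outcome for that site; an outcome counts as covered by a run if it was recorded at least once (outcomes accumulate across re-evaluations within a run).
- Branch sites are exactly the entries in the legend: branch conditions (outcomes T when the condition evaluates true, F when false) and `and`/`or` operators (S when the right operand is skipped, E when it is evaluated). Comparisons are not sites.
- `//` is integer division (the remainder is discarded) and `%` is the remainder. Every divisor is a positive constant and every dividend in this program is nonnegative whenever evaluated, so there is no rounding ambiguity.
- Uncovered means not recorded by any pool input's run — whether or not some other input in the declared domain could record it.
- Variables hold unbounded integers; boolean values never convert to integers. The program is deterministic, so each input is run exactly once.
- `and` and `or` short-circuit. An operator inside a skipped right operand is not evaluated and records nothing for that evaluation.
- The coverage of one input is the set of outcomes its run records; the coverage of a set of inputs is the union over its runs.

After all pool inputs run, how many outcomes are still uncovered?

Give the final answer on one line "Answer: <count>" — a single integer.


input #1 (v=7, x=0): covers B1=F, B2=F, B3=T, B4=S, B5=T, B6=T
input #2 (v=10, x=6): covers B1=F, B2=F, B3=T, B4=S, B5=T, B6=T
input #3 (v=9, x=10): covers B1=F, B2=F, B3=T, B4=S, B5=F, B6=T
input #4 (v=5, x=4): covers B1=T, B5=T, B6=F
input #5 (v=4, x=7): covers B1=F, B2=T, B5=T, B6=T
input #6 (v=3, x=11): covers B1=F, B2=F, B3=T, B4=S, B5=T, B6=T
input #7 (v=5, x=0): covers B1=T, B5=T, B6=F
union over the pool: B1=T, B1=F, B2=T, B2=F, B3=T, B4=S, B5=T, B5=F, B6=T, B6=F
uncovered (2 of 12): B3=F, B4=E
Answer: 2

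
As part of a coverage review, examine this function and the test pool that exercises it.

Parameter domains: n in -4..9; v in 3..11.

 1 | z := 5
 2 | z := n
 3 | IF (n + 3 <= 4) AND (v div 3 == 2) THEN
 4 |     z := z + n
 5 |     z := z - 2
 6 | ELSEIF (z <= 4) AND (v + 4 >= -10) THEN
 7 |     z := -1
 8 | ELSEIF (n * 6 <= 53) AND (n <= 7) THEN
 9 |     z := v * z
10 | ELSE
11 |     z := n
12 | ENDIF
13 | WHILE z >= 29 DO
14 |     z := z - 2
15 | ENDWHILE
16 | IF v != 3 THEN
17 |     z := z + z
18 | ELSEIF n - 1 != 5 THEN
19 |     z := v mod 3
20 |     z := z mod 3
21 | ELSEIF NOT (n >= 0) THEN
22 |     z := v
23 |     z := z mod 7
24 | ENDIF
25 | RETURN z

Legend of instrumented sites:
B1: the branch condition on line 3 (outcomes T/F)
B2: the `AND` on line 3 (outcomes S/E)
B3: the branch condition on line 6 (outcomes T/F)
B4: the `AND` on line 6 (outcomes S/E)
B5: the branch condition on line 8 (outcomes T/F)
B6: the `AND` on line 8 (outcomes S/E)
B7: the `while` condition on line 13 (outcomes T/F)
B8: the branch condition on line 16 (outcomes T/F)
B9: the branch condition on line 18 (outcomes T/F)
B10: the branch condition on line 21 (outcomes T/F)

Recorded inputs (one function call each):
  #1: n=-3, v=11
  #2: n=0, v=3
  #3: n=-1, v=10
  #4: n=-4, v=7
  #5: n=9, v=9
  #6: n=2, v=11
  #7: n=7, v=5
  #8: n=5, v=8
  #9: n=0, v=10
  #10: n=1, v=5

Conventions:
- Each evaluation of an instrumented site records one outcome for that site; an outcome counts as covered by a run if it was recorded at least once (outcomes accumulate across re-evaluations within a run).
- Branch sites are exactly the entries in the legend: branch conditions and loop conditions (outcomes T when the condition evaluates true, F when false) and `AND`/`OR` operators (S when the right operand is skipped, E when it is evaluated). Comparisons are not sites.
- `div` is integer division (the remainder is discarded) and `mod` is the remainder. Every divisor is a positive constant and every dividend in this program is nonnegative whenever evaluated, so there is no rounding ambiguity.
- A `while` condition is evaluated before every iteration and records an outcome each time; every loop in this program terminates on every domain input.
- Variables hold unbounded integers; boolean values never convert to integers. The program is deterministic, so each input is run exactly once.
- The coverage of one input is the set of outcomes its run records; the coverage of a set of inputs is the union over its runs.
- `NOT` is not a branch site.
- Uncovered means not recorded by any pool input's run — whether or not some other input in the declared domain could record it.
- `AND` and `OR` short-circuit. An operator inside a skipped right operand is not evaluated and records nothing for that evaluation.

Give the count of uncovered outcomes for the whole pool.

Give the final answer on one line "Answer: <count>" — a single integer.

#1 (n=-3, v=11) -> B2->E, B1->F, B4->E, B3->T, B7->F, B8->T; covered: B1=F, B2=E, B3=T, B4=E, B7=F, B8=T
#2 (n=0, v=3) -> B2->E, B1->F, B4->E, B3->T, B7->F, B8->F, B9->T; covered: B1=F, B2=E, B3=T, B4=E, B7=F, B8=F, B9=T
#3 (n=-1, v=10) -> B2->E, B1->F, B4->E, B3->T, B7->F, B8->T; covered: B1=F, B2=E, B3=T, B4=E, B7=F, B8=T
#4 (n=-4, v=7) -> B2->E, B1->T, B7->F, B8->T; covered: B1=T, B2=E, B7=F, B8=T
#5 (n=9, v=9) -> B2->S, B1->F, B4->S, B3->F, B6->S, B5->F, B7->F, B8->T; covered: B1=F, B2=S, B3=F, B4=S, B5=F, B6=S, B7=F, B8=T
#6 (n=2, v=11) -> B2->S, B1->F, B4->E, B3->T, B7->F, B8->T; covered: B1=F, B2=S, B3=T, B4=E, B7=F, B8=T
#7 (n=7, v=5) -> B2->S, B1->F, B4->S, B3->F, B6->E, B5->T, B7->T, B7->T, B7->T, B7->T, B7->F, B8->T; covered: B1=F, B2=S, B3=F, B4=S, B5=T, B6=E, B7=T, B7=F, B8=T
#8 (n=5, v=8) -> B2->S, B1->F, B4->S, B3->F, B6->E, B5->T, B7->T, B7->T, B7->T, B7->T, B7->T, B7->T, B7->F, B8->T; covered: B1=F, B2=S, B3=F, B4=S, B5=T, B6=E, B7=T, B7=F, B8=T
#9 (n=0, v=10) -> B2->E, B1->F, B4->E, B3->T, B7->F, B8->T; covered: B1=F, B2=E, B3=T, B4=E, B7=F, B8=T
#10 (n=1, v=5) -> B2->E, B1->F, B4->E, B3->T, B7->F, B8->T; covered: B1=F, B2=E, B3=T, B4=E, B7=F, B8=T
union over the pool: B1=T, B1=F, B2=S, B2=E, B3=T, B3=F, B4=S, B4=E, B5=T, B5=F, B6=S, B6=E, B7=T, B7=F, B8=T, B8=F, B9=T
uncovered (3 of 20): B9=F, B10=T, B10=F

Answer: 3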